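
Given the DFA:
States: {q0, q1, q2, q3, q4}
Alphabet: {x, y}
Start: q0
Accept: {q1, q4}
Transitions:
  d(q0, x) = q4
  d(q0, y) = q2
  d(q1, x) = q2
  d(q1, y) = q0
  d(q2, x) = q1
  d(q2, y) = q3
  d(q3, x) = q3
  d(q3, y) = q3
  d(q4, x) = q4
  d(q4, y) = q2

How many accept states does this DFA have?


Accept states listed: {q1, q4}
Counting: q1(1) q4(2)

2


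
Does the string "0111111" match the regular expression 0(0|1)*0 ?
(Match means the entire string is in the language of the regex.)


|string| = 7; first = '0'; last = '1'

No, "0111111" does not match 0(0|1)*0


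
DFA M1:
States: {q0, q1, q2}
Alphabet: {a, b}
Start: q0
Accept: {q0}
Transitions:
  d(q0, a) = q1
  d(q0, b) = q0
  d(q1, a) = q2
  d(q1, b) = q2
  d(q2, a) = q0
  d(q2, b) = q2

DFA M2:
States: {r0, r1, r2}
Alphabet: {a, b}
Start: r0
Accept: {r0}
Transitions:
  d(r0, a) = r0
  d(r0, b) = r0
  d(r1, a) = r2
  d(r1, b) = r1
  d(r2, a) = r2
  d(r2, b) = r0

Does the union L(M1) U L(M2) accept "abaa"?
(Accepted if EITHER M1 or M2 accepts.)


M1: final=q1 accepted=False
M2: final=r0 accepted=True

Yes, union accepts


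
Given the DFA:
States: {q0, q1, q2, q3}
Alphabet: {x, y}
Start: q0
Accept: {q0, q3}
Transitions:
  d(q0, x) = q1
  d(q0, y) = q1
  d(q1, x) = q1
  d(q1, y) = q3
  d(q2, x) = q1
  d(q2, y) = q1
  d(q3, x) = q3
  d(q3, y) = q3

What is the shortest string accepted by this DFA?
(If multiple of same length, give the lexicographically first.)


BFS by string length (lex-first path to each state shown):
  len 0: q0<-""
Found accept state at length 0.

"" (empty string)


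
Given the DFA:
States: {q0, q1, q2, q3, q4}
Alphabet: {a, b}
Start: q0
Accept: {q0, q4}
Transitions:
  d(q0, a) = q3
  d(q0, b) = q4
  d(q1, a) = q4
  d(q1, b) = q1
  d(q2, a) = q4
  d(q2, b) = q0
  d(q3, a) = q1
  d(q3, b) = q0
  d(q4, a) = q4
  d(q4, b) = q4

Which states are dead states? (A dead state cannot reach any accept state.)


Forward reachability from each state:
  q0 -> reaches accept state q0 (live)
  q1 -> reaches accept state q4 (live)
  q2 -> reaches accept state q0 (live)
  q3 -> reaches accept state q0 (live)
  q4 -> reaches accept state q4 (live)

None (all states can reach an accept state)


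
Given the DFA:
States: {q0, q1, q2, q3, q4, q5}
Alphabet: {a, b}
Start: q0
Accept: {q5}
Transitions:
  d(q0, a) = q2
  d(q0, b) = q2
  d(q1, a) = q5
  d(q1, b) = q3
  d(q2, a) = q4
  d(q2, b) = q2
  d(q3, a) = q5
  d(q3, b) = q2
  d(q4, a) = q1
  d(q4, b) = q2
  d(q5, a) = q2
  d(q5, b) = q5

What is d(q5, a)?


Looking up transition d(q5, a)

q2


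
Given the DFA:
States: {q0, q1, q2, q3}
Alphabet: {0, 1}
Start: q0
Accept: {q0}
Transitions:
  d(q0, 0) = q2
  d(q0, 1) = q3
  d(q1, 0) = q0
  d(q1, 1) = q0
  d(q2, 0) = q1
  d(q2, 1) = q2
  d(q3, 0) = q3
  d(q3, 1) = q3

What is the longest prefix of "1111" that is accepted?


Run the DFA, marking each prefix where the state is accepting:
  "" -> q0 [accept]
  "1" -> q3 [reject]
  "11" -> q3 [reject]
  "111" -> q3 [reject]
  "1111" -> q3 [reject]

""


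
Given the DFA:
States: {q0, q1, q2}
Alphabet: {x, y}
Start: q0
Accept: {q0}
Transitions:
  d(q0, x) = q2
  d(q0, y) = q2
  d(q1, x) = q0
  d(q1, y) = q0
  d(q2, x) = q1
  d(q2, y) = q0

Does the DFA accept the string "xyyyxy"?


Trace: q0 -> q2 -> q0 -> q2 -> q0 -> q2 -> q0
Final state: q0
Accept states: {q0}

Yes, accepted (final state q0 is an accept state)


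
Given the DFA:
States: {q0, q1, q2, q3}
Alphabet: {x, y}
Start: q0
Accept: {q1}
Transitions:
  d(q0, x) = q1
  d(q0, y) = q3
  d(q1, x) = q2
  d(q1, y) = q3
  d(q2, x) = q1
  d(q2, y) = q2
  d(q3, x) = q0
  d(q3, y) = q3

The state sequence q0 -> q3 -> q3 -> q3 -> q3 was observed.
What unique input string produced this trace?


Trace back each transition to find the symbol:
  q0 --[y]--> q3
  q3 --[y]--> q3
  q3 --[y]--> q3
  q3 --[y]--> q3

"yyyy"


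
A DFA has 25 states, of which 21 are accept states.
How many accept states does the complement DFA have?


Complement swaps accept and non-accept states.
25 - 21 = 4

4


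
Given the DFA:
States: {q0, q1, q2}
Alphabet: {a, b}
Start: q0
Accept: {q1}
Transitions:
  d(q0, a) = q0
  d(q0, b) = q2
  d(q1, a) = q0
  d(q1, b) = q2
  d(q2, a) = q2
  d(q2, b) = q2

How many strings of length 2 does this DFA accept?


Enumerating all length-2 strings:
  "aa" -> q0 [reject]
  "ab" -> q2 [reject]
  "ba" -> q2 [reject]
  "bb" -> q2 [reject]

0 out of 4


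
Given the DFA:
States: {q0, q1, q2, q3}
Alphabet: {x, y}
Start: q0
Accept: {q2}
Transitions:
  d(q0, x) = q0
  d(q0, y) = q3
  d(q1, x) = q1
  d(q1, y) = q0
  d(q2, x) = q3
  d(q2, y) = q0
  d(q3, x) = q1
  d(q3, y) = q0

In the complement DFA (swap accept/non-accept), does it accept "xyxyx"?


Trace: q0 -> q0 -> q3 -> q1 -> q0 -> q0
Final: q0
Original accept: {q2}
Complement: q0 is not in original accept

Yes, complement accepts (original rejects)


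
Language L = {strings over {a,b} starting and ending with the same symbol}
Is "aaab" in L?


first = 'a', last = 'b'

No, "aaab" is not in L


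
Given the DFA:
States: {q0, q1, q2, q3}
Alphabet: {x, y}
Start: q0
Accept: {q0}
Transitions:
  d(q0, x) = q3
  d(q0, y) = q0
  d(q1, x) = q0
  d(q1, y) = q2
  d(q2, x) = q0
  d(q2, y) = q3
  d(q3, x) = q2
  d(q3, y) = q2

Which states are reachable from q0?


BFS from q0:
  layer 0: {q0}
  layer 1: {q3}
  layer 2: {q2}

{q0, q2, q3}


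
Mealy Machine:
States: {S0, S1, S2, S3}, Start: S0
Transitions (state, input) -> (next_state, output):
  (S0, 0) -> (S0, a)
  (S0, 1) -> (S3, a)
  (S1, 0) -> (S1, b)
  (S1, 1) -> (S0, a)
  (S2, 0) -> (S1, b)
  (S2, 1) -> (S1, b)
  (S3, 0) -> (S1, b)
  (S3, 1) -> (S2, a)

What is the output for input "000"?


Step-by-step:
  (S0, 0) -> (S0, a)
  (S0, 0) -> (S0, a)
  (S0, 0) -> (S0, a)

"aaa"


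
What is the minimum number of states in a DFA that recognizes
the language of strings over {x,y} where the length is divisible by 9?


States track (length) mod 9.
Need 9 states: one per remainder 0..8; accept = remainder 0.

9


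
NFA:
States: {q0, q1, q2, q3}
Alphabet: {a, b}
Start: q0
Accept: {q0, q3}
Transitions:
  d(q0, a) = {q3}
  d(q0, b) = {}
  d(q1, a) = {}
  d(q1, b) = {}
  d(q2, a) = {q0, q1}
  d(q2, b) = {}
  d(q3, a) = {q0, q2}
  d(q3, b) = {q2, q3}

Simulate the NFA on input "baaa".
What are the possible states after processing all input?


Start: {q0}
  --b--> {}
  --a--> {}
  --a--> {}
  --a--> {}

{} (empty set, no valid transitions)


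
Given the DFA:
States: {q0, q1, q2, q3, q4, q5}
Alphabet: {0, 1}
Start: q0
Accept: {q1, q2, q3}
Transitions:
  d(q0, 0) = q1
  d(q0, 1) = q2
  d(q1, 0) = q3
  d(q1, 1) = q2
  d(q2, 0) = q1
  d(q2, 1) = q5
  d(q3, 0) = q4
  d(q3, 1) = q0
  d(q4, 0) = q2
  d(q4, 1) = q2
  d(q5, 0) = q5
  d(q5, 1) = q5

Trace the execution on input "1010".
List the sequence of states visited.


Input: 1010
d(q0, 1) = q2
d(q2, 0) = q1
d(q1, 1) = q2
d(q2, 0) = q1


q0 -> q2 -> q1 -> q2 -> q1


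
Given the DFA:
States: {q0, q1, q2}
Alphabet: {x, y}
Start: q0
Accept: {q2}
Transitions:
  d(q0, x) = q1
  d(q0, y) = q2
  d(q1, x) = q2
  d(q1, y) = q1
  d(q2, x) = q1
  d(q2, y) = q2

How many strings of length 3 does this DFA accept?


Enumerating all length-3 strings:
  "xxx" -> q1 [reject]
  "xxy" -> q2 [accept]
  "xyx" -> q2 [accept]
  "xyy" -> q1 [reject]
  "yxx" -> q2 [accept]
  "yxy" -> q1 [reject]
  "yyx" -> q1 [reject]
  "yyy" -> q2 [accept]

4 out of 8


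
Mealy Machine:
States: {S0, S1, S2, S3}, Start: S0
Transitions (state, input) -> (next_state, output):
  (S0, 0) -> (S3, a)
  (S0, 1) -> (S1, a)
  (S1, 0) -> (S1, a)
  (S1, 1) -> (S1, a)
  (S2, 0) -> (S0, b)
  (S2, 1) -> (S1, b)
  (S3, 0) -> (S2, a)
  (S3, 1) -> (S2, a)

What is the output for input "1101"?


Step-by-step:
  (S0, 1) -> (S1, a)
  (S1, 1) -> (S1, a)
  (S1, 0) -> (S1, a)
  (S1, 1) -> (S1, a)

"aaaa"


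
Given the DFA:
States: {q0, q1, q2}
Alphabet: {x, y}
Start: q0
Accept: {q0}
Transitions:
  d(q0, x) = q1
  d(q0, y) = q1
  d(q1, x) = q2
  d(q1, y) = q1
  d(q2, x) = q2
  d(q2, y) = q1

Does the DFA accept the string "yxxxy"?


Trace: q0 -> q1 -> q2 -> q2 -> q2 -> q1
Final state: q1
Accept states: {q0}

No, rejected (final state q1 is not an accept state)


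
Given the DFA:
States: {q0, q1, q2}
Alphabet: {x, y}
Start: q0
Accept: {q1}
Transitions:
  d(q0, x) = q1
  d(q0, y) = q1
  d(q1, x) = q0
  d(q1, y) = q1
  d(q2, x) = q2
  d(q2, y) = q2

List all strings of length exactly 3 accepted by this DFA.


All strings of length 3: 8 total
Accepted: 6

"xxx", "xxy", "xyy", "yxx", "yxy", "yyy"


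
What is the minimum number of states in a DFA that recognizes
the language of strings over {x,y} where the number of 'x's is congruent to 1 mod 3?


States track (count of 'x') mod 3.
Need 3 states: one per remainder 0..2; accept = remainder 1.

3


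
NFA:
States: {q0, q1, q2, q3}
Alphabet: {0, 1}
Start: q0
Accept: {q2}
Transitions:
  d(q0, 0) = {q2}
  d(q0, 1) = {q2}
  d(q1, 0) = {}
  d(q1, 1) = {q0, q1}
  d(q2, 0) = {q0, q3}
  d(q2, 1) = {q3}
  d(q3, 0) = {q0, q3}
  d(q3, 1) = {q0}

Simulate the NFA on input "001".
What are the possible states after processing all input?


Start: {q0}
  --0--> {q2}
  --0--> {q0, q3}
  --1--> {q0, q2}

{q0, q2}


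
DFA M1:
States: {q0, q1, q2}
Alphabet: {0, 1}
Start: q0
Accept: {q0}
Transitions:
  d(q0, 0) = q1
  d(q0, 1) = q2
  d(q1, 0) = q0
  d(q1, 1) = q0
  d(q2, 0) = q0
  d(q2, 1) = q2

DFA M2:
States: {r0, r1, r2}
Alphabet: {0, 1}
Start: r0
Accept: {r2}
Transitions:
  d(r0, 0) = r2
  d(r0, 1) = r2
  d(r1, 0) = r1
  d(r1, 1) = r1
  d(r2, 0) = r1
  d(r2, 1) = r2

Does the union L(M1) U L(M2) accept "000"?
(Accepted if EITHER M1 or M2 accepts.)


M1: final=q1 accepted=False
M2: final=r1 accepted=False

No, union rejects (neither accepts)


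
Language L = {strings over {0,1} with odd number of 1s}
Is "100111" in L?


count('1') = 4; 4 mod 2 = 0

No, "100111" is not in L


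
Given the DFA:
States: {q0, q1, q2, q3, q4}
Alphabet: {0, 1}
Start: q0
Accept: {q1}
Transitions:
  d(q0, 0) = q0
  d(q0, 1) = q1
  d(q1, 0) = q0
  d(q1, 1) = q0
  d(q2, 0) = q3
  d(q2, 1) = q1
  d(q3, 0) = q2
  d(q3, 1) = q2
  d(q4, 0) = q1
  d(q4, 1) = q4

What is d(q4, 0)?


Looking up transition d(q4, 0)

q1


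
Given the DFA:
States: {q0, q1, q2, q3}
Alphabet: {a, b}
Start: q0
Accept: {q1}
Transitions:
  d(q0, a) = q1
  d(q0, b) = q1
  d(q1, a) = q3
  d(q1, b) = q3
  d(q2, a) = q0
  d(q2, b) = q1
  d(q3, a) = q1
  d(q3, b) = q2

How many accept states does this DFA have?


Accept states listed: {q1}
Counting: q1(1)

1


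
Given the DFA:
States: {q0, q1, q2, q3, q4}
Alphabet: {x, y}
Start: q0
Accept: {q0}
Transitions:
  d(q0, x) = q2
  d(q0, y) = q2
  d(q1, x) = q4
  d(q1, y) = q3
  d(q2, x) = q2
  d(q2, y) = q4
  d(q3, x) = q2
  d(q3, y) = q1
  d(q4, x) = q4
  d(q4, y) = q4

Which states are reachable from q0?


BFS from q0:
  layer 0: {q0}
  layer 1: {q2}
  layer 2: {q4}

{q0, q2, q4}


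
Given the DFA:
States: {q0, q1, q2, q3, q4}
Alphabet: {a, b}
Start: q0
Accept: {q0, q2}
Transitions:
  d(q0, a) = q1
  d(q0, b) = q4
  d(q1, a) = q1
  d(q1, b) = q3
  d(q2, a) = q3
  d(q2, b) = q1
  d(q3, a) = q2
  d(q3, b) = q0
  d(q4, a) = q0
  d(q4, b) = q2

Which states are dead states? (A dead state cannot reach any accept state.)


Forward reachability from each state:
  q0 -> reaches accept state q0 (live)
  q1 -> reaches accept state q0 (live)
  q2 -> reaches accept state q0 (live)
  q3 -> reaches accept state q0 (live)
  q4 -> reaches accept state q0 (live)

None (all states can reach an accept state)


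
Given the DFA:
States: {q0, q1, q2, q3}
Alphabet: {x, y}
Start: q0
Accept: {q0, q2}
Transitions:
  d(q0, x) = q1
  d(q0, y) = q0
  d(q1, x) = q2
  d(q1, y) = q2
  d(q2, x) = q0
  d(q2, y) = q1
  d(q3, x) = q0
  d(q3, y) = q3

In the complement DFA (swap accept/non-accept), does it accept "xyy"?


Trace: q0 -> q1 -> q2 -> q1
Final: q1
Original accept: {q0, q2}
Complement: q1 is not in original accept

Yes, complement accepts (original rejects)


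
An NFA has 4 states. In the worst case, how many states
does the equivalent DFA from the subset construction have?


Subset construction: one DFA state per subset of NFA states.
2^4 = 16

16


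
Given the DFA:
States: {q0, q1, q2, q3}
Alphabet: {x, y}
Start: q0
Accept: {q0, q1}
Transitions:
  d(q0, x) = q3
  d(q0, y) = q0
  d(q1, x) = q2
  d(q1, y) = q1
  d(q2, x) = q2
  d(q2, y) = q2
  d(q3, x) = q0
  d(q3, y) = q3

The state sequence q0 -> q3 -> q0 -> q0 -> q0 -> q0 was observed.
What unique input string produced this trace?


Trace back each transition to find the symbol:
  q0 --[x]--> q3
  q3 --[x]--> q0
  q0 --[y]--> q0
  q0 --[y]--> q0
  q0 --[y]--> q0

"xxyyy"


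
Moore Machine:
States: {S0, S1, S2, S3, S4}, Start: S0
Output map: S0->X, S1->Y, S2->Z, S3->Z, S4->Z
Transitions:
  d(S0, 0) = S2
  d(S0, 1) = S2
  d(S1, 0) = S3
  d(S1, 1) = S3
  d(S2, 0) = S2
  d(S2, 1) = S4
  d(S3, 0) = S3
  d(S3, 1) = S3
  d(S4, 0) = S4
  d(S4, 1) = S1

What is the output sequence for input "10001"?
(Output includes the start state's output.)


Start: S0 (output X)
  --1--> S2 (output Z)
  --0--> S2 (output Z)
  --0--> S2 (output Z)
  --0--> S2 (output Z)
  --1--> S4 (output Z)

"XZZZZZ"


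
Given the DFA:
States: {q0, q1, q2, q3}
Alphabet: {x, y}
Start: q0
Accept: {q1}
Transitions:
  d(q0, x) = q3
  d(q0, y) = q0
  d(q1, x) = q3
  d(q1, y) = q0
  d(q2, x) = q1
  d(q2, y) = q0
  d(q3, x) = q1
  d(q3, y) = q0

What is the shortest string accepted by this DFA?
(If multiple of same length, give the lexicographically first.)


BFS by string length (lex-first path to each state shown):
  len 0: q0<-""
  len 1: q0<-"y", q3<-"x"
  len 2: q0<-"xy", q1<-"xx", q3<-"yx"
Found accept state at length 2.

"xx"


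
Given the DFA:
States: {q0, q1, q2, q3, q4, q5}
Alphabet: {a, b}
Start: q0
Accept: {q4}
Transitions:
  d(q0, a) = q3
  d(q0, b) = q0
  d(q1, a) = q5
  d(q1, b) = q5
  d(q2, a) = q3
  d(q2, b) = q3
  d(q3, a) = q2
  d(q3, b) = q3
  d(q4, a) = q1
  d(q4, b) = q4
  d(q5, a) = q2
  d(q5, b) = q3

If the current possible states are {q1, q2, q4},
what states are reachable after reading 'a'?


Apply transition on 'a' from each current state:
  d(q1, a) = q5
  d(q2, a) = q3
  d(q4, a) = q1

{q1, q3, q5}


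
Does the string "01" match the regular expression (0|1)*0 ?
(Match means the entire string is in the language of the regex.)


|string| = 2; first = '0'; last = '1'

No, "01" does not match (0|1)*0


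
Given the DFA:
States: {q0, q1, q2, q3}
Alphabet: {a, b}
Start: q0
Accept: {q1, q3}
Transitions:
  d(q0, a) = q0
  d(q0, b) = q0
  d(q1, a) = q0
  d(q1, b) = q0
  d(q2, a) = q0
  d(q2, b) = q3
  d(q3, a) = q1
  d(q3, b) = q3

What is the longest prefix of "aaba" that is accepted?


Run the DFA, marking each prefix where the state is accepting:
  "" -> q0 [reject]
  "a" -> q0 [reject]
  "aa" -> q0 [reject]
  "aab" -> q0 [reject]
  "aaba" -> q0 [reject]

No prefix is accepted


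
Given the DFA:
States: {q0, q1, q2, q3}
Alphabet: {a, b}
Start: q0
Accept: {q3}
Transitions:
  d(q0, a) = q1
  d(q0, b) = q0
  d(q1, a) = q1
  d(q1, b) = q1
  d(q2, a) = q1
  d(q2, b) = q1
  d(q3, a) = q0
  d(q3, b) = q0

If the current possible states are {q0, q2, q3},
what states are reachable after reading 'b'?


Apply transition on 'b' from each current state:
  d(q0, b) = q0
  d(q2, b) = q1
  d(q3, b) = q0

{q0, q1}


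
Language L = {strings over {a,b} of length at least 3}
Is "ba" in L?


length = 2

No, "ba" is not in L


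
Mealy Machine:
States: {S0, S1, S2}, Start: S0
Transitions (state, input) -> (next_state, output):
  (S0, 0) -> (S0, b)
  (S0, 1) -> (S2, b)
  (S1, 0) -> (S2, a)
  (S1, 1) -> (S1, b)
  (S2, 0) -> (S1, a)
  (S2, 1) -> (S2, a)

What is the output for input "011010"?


Step-by-step:
  (S0, 0) -> (S0, b)
  (S0, 1) -> (S2, b)
  (S2, 1) -> (S2, a)
  (S2, 0) -> (S1, a)
  (S1, 1) -> (S1, b)
  (S1, 0) -> (S2, a)

"bbaaba"


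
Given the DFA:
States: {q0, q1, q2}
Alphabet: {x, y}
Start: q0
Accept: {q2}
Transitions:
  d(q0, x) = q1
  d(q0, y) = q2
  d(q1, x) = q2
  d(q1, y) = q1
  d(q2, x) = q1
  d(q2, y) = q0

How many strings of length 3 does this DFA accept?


Enumerating all length-3 strings:
  "xxx" -> q1 [reject]
  "xxy" -> q0 [reject]
  "xyx" -> q2 [accept]
  "xyy" -> q1 [reject]
  "yxx" -> q2 [accept]
  "yxy" -> q1 [reject]
  "yyx" -> q1 [reject]
  "yyy" -> q2 [accept]

3 out of 8


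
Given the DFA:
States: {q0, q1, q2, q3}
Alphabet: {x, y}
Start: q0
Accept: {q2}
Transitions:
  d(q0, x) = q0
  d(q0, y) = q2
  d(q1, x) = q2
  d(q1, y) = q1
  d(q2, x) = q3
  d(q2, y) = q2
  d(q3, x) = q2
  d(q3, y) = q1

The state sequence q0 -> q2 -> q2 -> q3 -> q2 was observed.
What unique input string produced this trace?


Trace back each transition to find the symbol:
  q0 --[y]--> q2
  q2 --[y]--> q2
  q2 --[x]--> q3
  q3 --[x]--> q2

"yyxx"


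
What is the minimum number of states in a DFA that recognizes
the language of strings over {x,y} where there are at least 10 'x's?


States: count = 0, 1, ..., 9, and a final '>= 10' state.
Total: 10 + 1 = 11. Accept = '>= 10' state.

11


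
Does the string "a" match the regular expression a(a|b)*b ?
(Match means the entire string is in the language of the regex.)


|string| = 1; first = 'a'; last = 'a'

No, "a" does not match a(a|b)*b


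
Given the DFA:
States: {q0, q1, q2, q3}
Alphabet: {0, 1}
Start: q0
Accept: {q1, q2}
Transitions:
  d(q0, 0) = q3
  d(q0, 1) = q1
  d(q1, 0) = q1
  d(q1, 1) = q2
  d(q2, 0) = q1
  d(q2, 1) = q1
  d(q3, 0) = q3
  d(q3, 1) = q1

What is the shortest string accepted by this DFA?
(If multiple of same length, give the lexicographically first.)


BFS by string length (lex-first path to each state shown):
  len 0: q0<-""
  len 1: q1<-"1", q3<-"0"
Found accept state at length 1.

"1"


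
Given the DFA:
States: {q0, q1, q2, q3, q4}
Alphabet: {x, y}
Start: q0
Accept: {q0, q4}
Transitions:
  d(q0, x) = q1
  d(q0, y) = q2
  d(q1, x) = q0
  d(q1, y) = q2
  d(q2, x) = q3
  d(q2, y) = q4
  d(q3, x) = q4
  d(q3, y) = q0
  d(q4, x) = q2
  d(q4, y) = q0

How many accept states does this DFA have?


Accept states listed: {q0, q4}
Counting: q0(1) q4(2)

2


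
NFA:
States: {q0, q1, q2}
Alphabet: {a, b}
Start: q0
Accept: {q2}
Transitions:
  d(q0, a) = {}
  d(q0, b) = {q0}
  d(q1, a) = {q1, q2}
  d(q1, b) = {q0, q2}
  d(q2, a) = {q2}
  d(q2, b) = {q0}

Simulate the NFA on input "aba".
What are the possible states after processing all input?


Start: {q0}
  --a--> {}
  --b--> {}
  --a--> {}

{} (empty set, no valid transitions)


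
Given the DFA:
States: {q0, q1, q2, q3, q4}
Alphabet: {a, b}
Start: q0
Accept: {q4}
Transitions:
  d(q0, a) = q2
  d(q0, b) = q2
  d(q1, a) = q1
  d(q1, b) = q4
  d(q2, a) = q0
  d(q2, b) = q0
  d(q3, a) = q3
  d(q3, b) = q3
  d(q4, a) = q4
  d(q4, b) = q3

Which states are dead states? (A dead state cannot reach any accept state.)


Forward reachability from each state:
  q0 -> reaches {q0, q2}, no accept state (dead)
  q1 -> reaches accept state q4 (live)
  q2 -> reaches {q0, q2}, no accept state (dead)
  q3 -> reaches {q3}, no accept state (dead)
  q4 -> reaches accept state q4 (live)

{q0, q2, q3}


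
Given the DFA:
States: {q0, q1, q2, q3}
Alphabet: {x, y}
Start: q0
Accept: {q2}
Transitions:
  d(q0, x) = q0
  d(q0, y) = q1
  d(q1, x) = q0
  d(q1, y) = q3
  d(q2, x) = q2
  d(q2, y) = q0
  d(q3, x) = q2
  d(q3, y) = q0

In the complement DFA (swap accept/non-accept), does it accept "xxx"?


Trace: q0 -> q0 -> q0 -> q0
Final: q0
Original accept: {q2}
Complement: q0 is not in original accept

Yes, complement accepts (original rejects)


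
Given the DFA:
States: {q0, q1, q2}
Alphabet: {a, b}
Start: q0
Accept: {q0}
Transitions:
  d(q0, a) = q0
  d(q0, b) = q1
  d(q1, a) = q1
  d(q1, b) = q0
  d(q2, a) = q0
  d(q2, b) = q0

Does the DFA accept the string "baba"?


Trace: q0 -> q1 -> q1 -> q0 -> q0
Final state: q0
Accept states: {q0}

Yes, accepted (final state q0 is an accept state)


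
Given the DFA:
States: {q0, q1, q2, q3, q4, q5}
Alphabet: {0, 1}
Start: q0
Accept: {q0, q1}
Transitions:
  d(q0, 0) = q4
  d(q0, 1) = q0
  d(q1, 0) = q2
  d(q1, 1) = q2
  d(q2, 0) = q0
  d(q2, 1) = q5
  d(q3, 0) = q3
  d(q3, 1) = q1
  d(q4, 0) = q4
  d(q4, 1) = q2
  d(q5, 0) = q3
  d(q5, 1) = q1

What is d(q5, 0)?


Looking up transition d(q5, 0)

q3


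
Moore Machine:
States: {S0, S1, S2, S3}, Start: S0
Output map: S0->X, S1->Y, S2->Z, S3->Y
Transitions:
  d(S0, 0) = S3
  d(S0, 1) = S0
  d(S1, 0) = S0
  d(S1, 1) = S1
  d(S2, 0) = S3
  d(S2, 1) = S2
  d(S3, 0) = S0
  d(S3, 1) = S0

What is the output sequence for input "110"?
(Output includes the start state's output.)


Start: S0 (output X)
  --1--> S0 (output X)
  --1--> S0 (output X)
  --0--> S3 (output Y)

"XXXY"


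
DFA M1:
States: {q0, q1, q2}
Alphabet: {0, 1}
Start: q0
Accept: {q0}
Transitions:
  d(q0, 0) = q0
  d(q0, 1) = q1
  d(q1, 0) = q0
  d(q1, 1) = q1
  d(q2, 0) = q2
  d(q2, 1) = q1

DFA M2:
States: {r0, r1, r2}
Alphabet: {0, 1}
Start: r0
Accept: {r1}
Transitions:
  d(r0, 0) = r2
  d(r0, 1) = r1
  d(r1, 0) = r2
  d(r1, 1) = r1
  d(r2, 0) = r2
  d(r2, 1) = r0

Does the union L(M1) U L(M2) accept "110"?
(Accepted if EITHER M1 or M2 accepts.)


M1: final=q0 accepted=True
M2: final=r2 accepted=False

Yes, union accepts


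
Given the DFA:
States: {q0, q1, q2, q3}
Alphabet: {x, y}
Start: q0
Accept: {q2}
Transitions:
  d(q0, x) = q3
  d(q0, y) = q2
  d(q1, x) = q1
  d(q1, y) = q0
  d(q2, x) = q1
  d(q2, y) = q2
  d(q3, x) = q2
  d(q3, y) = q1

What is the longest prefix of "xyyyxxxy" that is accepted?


Run the DFA, marking each prefix where the state is accepting:
  "" -> q0 [reject]
  "x" -> q3 [reject]
  "xy" -> q1 [reject]
  "xyy" -> q0 [reject]
  "xyyy" -> q2 [accept]
  "xyyyx" -> q1 [reject]
  "xyyyxx" -> q1 [reject]
  "xyyyxxx" -> q1 [reject]
  "xyyyxxxy" -> q0 [reject]

"xyyy"


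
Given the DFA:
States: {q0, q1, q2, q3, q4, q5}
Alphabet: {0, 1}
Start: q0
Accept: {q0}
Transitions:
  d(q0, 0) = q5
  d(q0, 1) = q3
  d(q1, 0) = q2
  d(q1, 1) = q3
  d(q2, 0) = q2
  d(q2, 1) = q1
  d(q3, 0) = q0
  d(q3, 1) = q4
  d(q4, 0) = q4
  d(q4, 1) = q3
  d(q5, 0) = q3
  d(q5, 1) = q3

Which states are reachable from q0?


BFS from q0:
  layer 0: {q0}
  layer 1: {q3, q5}
  layer 2: {q4}

{q0, q3, q4, q5}


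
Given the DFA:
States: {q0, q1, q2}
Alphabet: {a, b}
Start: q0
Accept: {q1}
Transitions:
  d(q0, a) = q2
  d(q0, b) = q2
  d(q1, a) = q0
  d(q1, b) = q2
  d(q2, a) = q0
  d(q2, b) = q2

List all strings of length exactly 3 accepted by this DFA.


All strings of length 3: 8 total
Accepted: 0

None


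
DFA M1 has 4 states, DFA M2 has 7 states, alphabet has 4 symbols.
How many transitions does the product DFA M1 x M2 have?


Product DFA has 4 * 7 = 28 states.
Each has 4 transitions: 28 * 4 = 112

112


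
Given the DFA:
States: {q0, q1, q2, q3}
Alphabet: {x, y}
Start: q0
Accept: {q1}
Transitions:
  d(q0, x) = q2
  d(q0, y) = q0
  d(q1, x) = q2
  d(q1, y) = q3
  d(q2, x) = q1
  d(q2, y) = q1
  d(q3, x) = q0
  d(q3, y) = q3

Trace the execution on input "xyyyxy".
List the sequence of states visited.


Input: xyyyxy
d(q0, x) = q2
d(q2, y) = q1
d(q1, y) = q3
d(q3, y) = q3
d(q3, x) = q0
d(q0, y) = q0


q0 -> q2 -> q1 -> q3 -> q3 -> q0 -> q0


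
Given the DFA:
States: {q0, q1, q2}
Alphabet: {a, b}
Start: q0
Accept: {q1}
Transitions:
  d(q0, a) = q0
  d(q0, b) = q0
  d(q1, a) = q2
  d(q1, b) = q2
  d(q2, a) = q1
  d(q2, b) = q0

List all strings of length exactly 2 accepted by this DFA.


All strings of length 2: 4 total
Accepted: 0

None


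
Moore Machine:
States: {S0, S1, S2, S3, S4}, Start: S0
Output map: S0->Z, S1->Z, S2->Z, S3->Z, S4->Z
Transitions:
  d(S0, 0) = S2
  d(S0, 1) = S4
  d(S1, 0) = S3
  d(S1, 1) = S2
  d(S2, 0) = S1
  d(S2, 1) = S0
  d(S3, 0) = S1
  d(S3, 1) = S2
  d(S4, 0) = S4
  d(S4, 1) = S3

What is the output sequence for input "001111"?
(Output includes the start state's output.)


Start: S0 (output Z)
  --0--> S2 (output Z)
  --0--> S1 (output Z)
  --1--> S2 (output Z)
  --1--> S0 (output Z)
  --1--> S4 (output Z)
  --1--> S3 (output Z)

"ZZZZZZZ"


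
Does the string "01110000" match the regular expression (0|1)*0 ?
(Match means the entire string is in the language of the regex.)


|string| = 8; first = '0'; last = '0'

Yes, "01110000" matches (0|1)*0


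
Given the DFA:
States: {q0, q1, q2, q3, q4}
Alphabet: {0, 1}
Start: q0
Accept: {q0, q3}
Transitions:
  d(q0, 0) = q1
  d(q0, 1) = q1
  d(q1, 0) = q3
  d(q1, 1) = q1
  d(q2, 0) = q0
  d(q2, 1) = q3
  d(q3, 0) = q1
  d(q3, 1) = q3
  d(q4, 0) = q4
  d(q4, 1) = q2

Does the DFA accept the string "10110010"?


Trace: q0 -> q1 -> q3 -> q3 -> q3 -> q1 -> q3 -> q3 -> q1
Final state: q1
Accept states: {q0, q3}

No, rejected (final state q1 is not an accept state)


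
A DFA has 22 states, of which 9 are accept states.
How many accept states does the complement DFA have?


Complement swaps accept and non-accept states.
22 - 9 = 13

13


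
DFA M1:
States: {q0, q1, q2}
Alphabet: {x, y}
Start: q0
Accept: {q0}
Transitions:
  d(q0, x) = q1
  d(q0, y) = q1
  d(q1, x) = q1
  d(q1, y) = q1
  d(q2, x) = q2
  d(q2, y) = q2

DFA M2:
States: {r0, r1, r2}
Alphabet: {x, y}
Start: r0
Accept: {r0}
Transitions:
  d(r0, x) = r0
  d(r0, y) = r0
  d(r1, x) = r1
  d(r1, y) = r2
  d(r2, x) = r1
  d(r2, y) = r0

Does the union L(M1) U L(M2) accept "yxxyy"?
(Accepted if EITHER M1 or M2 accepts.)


M1: final=q1 accepted=False
M2: final=r0 accepted=True

Yes, union accepts


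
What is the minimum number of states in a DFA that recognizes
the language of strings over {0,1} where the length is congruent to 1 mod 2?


States track (length) mod 2.
Need 2 states: one per remainder 0..1; accept = remainder 1.

2


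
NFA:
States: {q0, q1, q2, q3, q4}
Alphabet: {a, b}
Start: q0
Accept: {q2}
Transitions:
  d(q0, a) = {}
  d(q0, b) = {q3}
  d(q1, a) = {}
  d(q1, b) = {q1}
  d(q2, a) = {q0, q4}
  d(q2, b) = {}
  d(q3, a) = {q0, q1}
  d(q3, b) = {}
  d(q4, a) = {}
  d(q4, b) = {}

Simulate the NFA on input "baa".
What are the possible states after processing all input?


Start: {q0}
  --b--> {q3}
  --a--> {q0, q1}
  --a--> {}

{} (empty set, no valid transitions)


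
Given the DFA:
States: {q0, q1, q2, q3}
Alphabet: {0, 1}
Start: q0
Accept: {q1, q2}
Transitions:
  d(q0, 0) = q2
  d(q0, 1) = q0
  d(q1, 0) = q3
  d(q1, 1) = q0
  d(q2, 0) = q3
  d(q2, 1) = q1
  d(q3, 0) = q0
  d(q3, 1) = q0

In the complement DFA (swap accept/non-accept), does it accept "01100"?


Trace: q0 -> q2 -> q1 -> q0 -> q2 -> q3
Final: q3
Original accept: {q1, q2}
Complement: q3 is not in original accept

Yes, complement accepts (original rejects)


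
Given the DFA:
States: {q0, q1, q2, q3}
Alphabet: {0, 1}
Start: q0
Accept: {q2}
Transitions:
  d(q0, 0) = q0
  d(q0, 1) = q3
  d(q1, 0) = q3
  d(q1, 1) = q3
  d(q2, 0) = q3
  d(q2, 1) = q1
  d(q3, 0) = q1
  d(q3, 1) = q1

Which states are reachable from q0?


BFS from q0:
  layer 0: {q0}
  layer 1: {q3}
  layer 2: {q1}

{q0, q1, q3}


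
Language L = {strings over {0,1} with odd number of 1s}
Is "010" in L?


count('1') = 1; 1 mod 2 = 1

Yes, "010" is in L


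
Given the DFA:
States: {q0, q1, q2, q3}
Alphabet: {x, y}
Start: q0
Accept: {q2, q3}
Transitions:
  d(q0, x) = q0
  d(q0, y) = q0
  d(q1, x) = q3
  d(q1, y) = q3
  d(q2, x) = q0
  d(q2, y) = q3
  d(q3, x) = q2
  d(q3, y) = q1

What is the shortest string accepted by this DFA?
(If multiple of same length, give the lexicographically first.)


BFS by string length (lex-first path to each state shown):
  len 0: q0<-""
  len 1: q0<-"x"
  len 2: q0<-"xx"
  len 3: q0<-"xxx"
  len 4: q0<-"xxxx"
  len 5: q0<-"xxxxx"
  len 6: q0<-"xxxxxx"
  len 7: q0<-"xxxxxxx"
  len 8: q0<-"xxxxxxxx"

No string accepted (empty language)


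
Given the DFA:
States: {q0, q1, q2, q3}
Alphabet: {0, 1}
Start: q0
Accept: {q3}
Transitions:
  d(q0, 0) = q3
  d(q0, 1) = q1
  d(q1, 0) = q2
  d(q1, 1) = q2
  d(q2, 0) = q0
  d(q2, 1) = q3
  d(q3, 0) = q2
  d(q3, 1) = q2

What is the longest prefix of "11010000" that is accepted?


Run the DFA, marking each prefix where the state is accepting:
  "" -> q0 [reject]
  "1" -> q1 [reject]
  "11" -> q2 [reject]
  "110" -> q0 [reject]
  "1101" -> q1 [reject]
  "11010" -> q2 [reject]
  "110100" -> q0 [reject]
  "1101000" -> q3 [accept]
  "11010000" -> q2 [reject]

"1101000"


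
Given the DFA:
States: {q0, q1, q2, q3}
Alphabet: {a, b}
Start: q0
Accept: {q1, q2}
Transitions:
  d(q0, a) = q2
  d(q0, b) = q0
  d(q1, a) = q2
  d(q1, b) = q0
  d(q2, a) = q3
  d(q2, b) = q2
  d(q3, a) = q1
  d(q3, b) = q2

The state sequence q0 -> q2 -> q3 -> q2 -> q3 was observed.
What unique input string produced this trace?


Trace back each transition to find the symbol:
  q0 --[a]--> q2
  q2 --[a]--> q3
  q3 --[b]--> q2
  q2 --[a]--> q3

"aaba"


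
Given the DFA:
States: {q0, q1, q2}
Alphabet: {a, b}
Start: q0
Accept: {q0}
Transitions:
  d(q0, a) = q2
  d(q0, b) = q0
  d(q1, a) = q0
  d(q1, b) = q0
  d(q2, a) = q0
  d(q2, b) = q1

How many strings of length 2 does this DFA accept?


Enumerating all length-2 strings:
  "aa" -> q0 [accept]
  "ab" -> q1 [reject]
  "ba" -> q2 [reject]
  "bb" -> q0 [accept]

2 out of 4


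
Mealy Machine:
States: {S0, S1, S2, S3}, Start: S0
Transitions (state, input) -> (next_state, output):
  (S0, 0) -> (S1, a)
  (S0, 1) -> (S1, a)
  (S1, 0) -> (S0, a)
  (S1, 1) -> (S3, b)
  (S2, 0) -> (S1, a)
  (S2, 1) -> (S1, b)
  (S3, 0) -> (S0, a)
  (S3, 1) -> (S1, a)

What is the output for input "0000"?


Step-by-step:
  (S0, 0) -> (S1, a)
  (S1, 0) -> (S0, a)
  (S0, 0) -> (S1, a)
  (S1, 0) -> (S0, a)

"aaaa"


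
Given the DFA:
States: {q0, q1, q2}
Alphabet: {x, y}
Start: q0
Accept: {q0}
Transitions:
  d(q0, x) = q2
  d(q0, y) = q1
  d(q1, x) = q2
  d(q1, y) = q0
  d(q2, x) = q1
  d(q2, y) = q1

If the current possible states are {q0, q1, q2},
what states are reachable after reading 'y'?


Apply transition on 'y' from each current state:
  d(q0, y) = q1
  d(q1, y) = q0
  d(q2, y) = q1

{q0, q1}


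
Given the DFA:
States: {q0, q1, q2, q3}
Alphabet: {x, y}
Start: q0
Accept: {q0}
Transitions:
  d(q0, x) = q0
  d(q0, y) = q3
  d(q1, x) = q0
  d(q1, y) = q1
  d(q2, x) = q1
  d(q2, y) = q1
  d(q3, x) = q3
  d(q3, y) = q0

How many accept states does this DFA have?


Accept states listed: {q0}
Counting: q0(1)

1


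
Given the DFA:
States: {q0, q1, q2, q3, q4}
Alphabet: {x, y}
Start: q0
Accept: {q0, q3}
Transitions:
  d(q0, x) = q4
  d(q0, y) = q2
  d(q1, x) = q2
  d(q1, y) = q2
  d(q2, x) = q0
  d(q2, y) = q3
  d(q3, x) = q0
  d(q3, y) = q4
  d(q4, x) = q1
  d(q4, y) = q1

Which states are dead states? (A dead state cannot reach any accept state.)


Forward reachability from each state:
  q0 -> reaches accept state q0 (live)
  q1 -> reaches accept state q0 (live)
  q2 -> reaches accept state q0 (live)
  q3 -> reaches accept state q0 (live)
  q4 -> reaches accept state q0 (live)

None (all states can reach an accept state)


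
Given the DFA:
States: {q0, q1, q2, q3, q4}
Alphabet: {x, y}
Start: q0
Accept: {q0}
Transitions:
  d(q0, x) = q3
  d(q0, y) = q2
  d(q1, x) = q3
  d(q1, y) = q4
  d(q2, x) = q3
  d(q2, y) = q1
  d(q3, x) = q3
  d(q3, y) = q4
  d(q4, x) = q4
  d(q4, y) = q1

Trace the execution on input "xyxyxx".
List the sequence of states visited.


Input: xyxyxx
d(q0, x) = q3
d(q3, y) = q4
d(q4, x) = q4
d(q4, y) = q1
d(q1, x) = q3
d(q3, x) = q3


q0 -> q3 -> q4 -> q4 -> q1 -> q3 -> q3


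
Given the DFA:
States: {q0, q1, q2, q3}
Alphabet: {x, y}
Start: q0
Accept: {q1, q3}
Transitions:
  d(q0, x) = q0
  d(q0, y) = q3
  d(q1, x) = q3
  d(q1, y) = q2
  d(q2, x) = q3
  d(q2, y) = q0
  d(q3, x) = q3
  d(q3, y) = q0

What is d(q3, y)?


Looking up transition d(q3, y)

q0


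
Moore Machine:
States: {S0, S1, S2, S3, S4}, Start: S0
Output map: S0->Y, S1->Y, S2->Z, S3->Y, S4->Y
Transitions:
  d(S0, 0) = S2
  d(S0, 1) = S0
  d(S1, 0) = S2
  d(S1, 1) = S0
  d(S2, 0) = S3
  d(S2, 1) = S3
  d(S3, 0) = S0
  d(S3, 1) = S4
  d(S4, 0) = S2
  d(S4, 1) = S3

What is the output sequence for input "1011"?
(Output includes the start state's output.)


Start: S0 (output Y)
  --1--> S0 (output Y)
  --0--> S2 (output Z)
  --1--> S3 (output Y)
  --1--> S4 (output Y)

"YYZYY"


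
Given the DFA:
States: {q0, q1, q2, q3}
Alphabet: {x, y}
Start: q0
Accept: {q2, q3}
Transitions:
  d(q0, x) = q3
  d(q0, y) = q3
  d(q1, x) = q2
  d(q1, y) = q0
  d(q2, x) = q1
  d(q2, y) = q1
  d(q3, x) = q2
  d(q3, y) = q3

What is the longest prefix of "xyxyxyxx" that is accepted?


Run the DFA, marking each prefix where the state is accepting:
  "" -> q0 [reject]
  "x" -> q3 [accept]
  "xy" -> q3 [accept]
  "xyx" -> q2 [accept]
  "xyxy" -> q1 [reject]
  "xyxyx" -> q2 [accept]
  "xyxyxy" -> q1 [reject]
  "xyxyxyx" -> q2 [accept]
  "xyxyxyxx" -> q1 [reject]

"xyxyxyx"


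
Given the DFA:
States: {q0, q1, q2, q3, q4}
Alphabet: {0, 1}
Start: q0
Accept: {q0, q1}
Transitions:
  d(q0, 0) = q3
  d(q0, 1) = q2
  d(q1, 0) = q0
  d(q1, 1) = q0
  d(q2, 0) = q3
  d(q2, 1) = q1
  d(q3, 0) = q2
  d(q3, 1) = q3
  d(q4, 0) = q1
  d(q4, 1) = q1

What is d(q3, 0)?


Looking up transition d(q3, 0)

q2


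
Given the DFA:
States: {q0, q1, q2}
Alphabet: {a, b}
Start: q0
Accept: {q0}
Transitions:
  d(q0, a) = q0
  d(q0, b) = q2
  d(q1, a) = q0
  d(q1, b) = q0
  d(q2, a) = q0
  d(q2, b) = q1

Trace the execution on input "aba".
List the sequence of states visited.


Input: aba
d(q0, a) = q0
d(q0, b) = q2
d(q2, a) = q0


q0 -> q0 -> q2 -> q0


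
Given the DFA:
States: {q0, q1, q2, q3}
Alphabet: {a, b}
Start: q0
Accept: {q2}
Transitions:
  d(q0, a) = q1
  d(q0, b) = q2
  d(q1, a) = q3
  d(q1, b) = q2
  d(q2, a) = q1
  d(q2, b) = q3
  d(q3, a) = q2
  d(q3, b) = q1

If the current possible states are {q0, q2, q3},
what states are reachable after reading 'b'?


Apply transition on 'b' from each current state:
  d(q0, b) = q2
  d(q2, b) = q3
  d(q3, b) = q1

{q1, q2, q3}


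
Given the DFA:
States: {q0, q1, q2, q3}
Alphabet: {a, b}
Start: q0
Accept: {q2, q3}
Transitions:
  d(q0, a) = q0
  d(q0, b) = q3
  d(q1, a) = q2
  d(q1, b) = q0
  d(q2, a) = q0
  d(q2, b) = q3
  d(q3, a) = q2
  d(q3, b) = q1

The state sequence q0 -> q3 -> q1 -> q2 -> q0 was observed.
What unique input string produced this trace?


Trace back each transition to find the symbol:
  q0 --[b]--> q3
  q3 --[b]--> q1
  q1 --[a]--> q2
  q2 --[a]--> q0

"bbaa"


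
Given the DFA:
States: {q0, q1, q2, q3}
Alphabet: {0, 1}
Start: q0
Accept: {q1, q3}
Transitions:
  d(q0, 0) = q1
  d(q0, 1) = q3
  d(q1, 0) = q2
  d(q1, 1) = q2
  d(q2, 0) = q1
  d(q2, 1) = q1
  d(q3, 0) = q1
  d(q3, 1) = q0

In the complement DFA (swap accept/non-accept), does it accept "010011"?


Trace: q0 -> q1 -> q2 -> q1 -> q2 -> q1 -> q2
Final: q2
Original accept: {q1, q3}
Complement: q2 is not in original accept

Yes, complement accepts (original rejects)


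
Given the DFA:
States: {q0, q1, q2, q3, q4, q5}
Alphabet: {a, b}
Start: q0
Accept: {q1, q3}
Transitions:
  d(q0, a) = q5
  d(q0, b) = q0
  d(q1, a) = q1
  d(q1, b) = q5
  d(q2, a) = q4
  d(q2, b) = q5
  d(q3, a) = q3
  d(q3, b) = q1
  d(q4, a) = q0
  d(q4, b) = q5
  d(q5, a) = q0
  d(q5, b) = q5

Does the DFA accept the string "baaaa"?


Trace: q0 -> q0 -> q5 -> q0 -> q5 -> q0
Final state: q0
Accept states: {q1, q3}

No, rejected (final state q0 is not an accept state)


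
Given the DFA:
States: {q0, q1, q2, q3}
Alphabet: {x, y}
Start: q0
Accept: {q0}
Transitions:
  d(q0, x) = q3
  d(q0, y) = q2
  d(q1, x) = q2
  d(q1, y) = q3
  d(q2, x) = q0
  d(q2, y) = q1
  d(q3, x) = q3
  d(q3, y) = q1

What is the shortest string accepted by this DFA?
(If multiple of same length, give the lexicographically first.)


BFS by string length (lex-first path to each state shown):
  len 0: q0<-""
Found accept state at length 0.

"" (empty string)


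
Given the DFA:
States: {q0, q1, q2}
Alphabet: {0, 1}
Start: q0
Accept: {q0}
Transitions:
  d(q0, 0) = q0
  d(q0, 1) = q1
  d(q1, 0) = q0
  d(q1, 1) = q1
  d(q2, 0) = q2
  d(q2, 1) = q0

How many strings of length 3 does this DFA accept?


Enumerating all length-3 strings:
  "000" -> q0 [accept]
  "001" -> q1 [reject]
  "010" -> q0 [accept]
  "011" -> q1 [reject]
  "100" -> q0 [accept]
  "101" -> q1 [reject]
  "110" -> q0 [accept]
  "111" -> q1 [reject]

4 out of 8


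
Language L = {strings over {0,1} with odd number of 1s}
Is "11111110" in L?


count('1') = 7; 7 mod 2 = 1

Yes, "11111110" is in L


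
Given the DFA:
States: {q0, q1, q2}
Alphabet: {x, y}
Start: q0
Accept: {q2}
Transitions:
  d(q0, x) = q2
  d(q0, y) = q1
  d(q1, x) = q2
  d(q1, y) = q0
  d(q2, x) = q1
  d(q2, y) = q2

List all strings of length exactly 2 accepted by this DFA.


All strings of length 2: 4 total
Accepted: 2

"xy", "yx"


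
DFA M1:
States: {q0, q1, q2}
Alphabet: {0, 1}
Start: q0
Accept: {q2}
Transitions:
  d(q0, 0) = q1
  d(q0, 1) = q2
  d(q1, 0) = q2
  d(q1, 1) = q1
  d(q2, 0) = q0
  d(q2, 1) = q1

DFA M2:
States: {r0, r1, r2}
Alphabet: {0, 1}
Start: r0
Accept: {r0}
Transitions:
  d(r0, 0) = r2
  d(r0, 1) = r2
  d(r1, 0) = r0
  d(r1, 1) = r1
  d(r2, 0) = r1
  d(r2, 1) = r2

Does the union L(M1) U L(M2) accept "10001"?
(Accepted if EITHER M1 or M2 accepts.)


M1: final=q1 accepted=False
M2: final=r2 accepted=False

No, union rejects (neither accepts)


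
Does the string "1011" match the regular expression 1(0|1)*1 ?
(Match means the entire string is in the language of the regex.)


|string| = 4; first = '1'; last = '1'

Yes, "1011" matches 1(0|1)*1


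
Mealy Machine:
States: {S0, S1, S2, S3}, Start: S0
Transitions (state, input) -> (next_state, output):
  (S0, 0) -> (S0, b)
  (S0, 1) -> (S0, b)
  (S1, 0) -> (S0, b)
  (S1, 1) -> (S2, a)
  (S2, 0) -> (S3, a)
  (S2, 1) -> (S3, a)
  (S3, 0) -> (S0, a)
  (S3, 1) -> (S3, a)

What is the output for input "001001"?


Step-by-step:
  (S0, 0) -> (S0, b)
  (S0, 0) -> (S0, b)
  (S0, 1) -> (S0, b)
  (S0, 0) -> (S0, b)
  (S0, 0) -> (S0, b)
  (S0, 1) -> (S0, b)

"bbbbbb"


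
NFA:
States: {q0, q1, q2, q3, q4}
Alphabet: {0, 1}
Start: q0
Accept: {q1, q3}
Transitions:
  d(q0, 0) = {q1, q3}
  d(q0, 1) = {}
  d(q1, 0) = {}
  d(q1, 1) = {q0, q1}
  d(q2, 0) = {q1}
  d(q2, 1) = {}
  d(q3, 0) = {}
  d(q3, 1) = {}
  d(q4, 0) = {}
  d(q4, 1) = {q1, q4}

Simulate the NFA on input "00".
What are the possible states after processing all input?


Start: {q0}
  --0--> {q1, q3}
  --0--> {}

{} (empty set, no valid transitions)


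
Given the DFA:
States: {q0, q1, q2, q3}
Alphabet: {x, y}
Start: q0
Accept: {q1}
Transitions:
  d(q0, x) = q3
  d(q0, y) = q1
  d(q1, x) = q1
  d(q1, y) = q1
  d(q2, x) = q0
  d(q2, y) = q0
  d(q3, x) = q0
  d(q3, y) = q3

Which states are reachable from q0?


BFS from q0:
  layer 0: {q0}
  layer 1: {q1, q3}

{q0, q1, q3}


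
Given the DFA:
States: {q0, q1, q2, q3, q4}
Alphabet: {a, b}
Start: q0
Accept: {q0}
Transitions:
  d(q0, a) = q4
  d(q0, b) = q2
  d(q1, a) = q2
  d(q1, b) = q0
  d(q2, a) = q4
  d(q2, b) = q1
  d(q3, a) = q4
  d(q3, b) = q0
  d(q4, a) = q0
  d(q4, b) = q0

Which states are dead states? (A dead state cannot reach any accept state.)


Forward reachability from each state:
  q0 -> reaches accept state q0 (live)
  q1 -> reaches accept state q0 (live)
  q2 -> reaches accept state q0 (live)
  q3 -> reaches accept state q0 (live)
  q4 -> reaches accept state q0 (live)

None (all states can reach an accept state)


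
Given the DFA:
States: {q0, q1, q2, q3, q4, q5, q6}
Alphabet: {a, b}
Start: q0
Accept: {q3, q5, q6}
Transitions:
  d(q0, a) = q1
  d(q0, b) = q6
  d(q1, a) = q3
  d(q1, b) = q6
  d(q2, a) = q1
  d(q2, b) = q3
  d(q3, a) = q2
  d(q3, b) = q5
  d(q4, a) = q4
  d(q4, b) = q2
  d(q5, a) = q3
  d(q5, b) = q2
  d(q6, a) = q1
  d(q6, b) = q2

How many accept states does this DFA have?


Accept states listed: {q3, q5, q6}
Counting: q3(1) q5(2) q6(3)

3


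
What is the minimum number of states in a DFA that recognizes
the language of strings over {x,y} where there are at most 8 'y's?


States: count = 0, 1, ..., 8 (all accepting; 9 states), plus a dead state for count > 8.
Total: 9 + 1 = 10.

10
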